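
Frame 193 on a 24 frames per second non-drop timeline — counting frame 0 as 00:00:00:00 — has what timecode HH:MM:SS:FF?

193 ÷ 24 = 8 full seconds, remainder 1 frame.
8 s = 0 h 0 min 8 s.
Timecode: 00:00:08:01.

00:00:08:01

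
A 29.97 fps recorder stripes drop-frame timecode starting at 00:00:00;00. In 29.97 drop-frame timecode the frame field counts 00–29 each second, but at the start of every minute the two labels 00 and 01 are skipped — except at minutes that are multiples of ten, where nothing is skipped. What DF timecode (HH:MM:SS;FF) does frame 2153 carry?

00:01:11;25

Each 10-minute DF block holds 10 × 60 × 30 − 9 × 2 = 17982 frames. 2153 ÷ 17982 → 0 full blocks, remainder 2153.
Within the partial block the first minute is 1800 frames and each further minute 1798, so 1 further minute boundary passed. Total skipped labels = 18 × 0 + 2 × 1 = 2.
Non-drop label index = 2153 + 2 = 2155; at 30 labels/s that is 00:01:11:25, i.e. DF 00:01:11;25.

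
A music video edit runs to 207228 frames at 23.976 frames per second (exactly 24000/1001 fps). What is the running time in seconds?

Running time = 207228 / (24000/1001) = 8643.1345 s.

8643.1345 seconds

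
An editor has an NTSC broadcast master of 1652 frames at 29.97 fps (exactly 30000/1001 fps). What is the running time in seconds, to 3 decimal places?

Running time = 1652 × 1001/30000 = 413413/7500 s ≈ 55.122 s.

55.122 seconds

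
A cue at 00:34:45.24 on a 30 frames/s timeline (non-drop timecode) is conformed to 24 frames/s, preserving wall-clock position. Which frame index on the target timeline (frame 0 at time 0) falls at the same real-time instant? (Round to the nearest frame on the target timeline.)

Source frame index: (0×3600 + 34×60 + 45) × 30 + 24 = 62574.
Real time: 62574 / (30) = 10429/5 s.
Target frame: (10429/5) × (24) = 250296/5 ≈ 50059.200 → 50059.

frame 50059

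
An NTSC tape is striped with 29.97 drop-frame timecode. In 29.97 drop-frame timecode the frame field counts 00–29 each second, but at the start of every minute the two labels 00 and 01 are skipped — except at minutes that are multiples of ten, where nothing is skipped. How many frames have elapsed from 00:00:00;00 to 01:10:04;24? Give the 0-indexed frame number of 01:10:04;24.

Complete 10-minute blocks: 7, each 17982 frames → 125874.
Remaining 0 whole minutes in the current block: 0 frames.
Within the current minute: 4 × 30 + 24 = 144. Total = 125874 + 0 + 144 = 126018.

126018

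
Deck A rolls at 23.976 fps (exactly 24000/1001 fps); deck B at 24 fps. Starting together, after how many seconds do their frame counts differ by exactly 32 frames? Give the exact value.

The gap grows by |24 − 24000/1001| = 24/1001 frames per second.
Time for a 32-frame gap: 32 ÷ (24/1001) = 4004/3 s.

4004/3 seconds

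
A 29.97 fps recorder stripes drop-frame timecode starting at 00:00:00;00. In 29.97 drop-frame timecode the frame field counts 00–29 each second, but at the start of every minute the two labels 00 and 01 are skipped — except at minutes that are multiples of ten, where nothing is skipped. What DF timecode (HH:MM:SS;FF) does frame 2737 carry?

00:01:31;09

Each 10-minute DF block holds 10 × 60 × 30 − 9 × 2 = 17982 frames. 2737 ÷ 17982 → 0 full blocks, remainder 2737.
Within the partial block the first minute is 1800 frames and each further minute 1798, so 1 further minute boundary passed. Total skipped labels = 18 × 0 + 2 × 1 = 2.
Non-drop label index = 2737 + 2 = 2739; at 30 labels/s that is 00:01:31:09, i.e. DF 00:01:31;09.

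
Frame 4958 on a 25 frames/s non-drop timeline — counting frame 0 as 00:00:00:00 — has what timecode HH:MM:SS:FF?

00:03:18:08

4958 ÷ 25 = 198 full seconds, remainder 8 frames.
198 s = 0 h 3 min 18 s.
Timecode: 00:03:18:08.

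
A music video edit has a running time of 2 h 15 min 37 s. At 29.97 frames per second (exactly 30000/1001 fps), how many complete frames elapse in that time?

243866 frames

2 h 15 min 37 s = 8137 s.
Frames = 8137 × 30000/1001 = 244110000/1001 ≈ 243866.1339.
Complete frames: 243866.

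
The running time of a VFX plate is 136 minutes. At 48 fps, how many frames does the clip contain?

391680 frames

136 min = 8160 s.
Frames = 8160 × 48 = 391680.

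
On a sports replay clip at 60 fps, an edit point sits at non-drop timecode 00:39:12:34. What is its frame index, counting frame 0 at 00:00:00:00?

Total seconds to the label: (0 × 3600 + 39 × 60 + 12) = 2352.
Frame index = 2352 × 60 + 34 = 141154.

141154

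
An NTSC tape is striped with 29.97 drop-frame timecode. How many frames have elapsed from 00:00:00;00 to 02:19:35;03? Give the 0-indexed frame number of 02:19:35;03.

251001

As if non-drop at 30 labels/s: (2 × 3600 + 19 × 60 + 35) × 30 + 3 = 251253.
Minute boundaries passed: 139; those not divisible by 10: 139 − 13 = 126; dropped labels = 2 × 126 = 252.
Actual frame index = 251253 − 252 = 251001.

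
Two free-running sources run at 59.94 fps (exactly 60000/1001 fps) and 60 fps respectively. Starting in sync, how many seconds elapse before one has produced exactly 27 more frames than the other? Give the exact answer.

The gap grows by |60 − 60000/1001| = 60/1001 frames per second.
Time for a 27-frame gap: 27 ÷ (60/1001) = 450.45 s.

450.45 seconds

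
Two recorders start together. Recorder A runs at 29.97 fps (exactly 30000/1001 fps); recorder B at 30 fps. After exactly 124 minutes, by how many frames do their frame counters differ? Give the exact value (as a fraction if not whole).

223200/1001 frames

124 min = 7440 s.
A emits 30000/1001 × 7440 = 223200000/1001 frames; B emits 30 × 7440 = 223200.
Difference = 223200/1001 frames (≈ 222.9770); B is ahead of A.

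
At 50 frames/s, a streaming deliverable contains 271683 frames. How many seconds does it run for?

Running time = 271683 / (50) = 5433.66 s.

5433.66 seconds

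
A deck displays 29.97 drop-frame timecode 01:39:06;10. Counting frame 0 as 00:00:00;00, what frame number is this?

As if non-drop at 30 labels/s: (1 × 3600 + 39 × 60 + 6) × 30 + 10 = 178390.
Minute boundaries passed: 99; those not divisible by 10: 99 − 9 = 90; dropped labels = 2 × 90 = 180.
Actual frame index = 178390 − 180 = 178210.

178210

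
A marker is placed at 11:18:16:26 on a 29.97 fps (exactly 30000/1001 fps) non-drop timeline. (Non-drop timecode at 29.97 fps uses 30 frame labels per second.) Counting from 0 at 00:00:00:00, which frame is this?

frame 1220906

Total seconds to the label: (11 × 3600 + 18 × 60 + 16) = 40696.
Frame index = 40696 × 30 + 26 = 1220906.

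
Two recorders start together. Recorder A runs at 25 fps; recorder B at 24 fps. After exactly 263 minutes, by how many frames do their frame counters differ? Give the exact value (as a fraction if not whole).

15780 frames

263 min = 15780 s.
A emits 25 × 15780 = 394500 frames; B emits 24 × 15780 = 378720.
Difference = 15780 frames; B is behind A.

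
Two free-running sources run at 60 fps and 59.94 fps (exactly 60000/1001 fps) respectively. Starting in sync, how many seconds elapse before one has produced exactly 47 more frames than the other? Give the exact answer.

The gap grows by |60000/1001 − 60| = 60/1001 frames per second.
Time for a 47-frame gap: 47 ÷ (60/1001) = 47047/60 s.

47047/60 seconds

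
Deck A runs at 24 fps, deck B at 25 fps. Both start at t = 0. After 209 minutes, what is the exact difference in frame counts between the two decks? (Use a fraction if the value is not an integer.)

12540 frames

209 min = 12540 s.
A emits 24 × 12540 = 300960 frames; B emits 25 × 12540 = 313500.
Difference = 12540 frames; B is ahead of A.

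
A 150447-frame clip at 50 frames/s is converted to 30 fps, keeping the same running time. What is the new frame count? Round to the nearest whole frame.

Frames at target rate = 150447 × (30) / (50) = 451341/5 ≈ 90268.200.
Nearest whole frame: 90268.

90268 frames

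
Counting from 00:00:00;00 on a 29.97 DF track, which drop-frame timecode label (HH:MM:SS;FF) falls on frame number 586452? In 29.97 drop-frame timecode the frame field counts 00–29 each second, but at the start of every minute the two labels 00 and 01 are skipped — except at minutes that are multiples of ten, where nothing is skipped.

Each 10-minute DF block holds 10 × 60 × 30 − 9 × 2 = 17982 frames. 586452 ÷ 17982 → 32 full blocks, remainder 11028.
Within the partial block the first minute is 1800 frames and each further minute 1798, so 6 further minute boundaries passed. Total skipped labels = 18 × 32 + 2 × 6 = 588.
Non-drop label index = 586452 + 588 = 587040; at 30 labels/s that is 05:26:08:00, i.e. DF 05:26:08;00.

05:26:08;00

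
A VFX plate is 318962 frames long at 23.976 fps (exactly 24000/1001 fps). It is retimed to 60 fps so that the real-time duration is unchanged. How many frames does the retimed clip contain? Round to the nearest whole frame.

Frames at target rate = 318962 × (60) / (24000/1001) = 159640481/200 ≈ 798202.405.
Nearest whole frame: 798202.

798202 frames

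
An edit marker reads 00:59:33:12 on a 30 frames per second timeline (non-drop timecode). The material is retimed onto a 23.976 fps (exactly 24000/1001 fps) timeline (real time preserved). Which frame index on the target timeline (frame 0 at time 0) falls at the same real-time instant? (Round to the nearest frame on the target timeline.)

Source frame index: (0×3600 + 59×60 + 33) × 30 + 12 = 107202.
Real time: 107202 / (30) = 17867/5 s.
Target frame: (17867/5) × (24000/1001) = 85761600/1001 ≈ 85675.924 → 85676.

frame 85676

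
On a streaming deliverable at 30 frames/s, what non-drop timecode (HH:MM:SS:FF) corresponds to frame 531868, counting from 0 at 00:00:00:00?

04:55:28:28

531868 ÷ 30 = 17728 full seconds, remainder 28 frames.
17728 s = 4 h 55 min 28 s.
Timecode: 04:55:28:28.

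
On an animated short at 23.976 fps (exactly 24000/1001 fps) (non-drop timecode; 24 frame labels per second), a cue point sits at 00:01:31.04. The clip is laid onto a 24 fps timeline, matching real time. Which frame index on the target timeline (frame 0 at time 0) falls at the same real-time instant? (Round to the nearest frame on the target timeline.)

frame 2190

Source frame index: (0×3600 + 1×60 + 31) × 24 + 4 = 2188.
Real time: 2188 / (24000/1001) = 547547/6000 s.
Target frame: (547547/6000) × (24) = 547547/250 ≈ 2190.188 → 2190.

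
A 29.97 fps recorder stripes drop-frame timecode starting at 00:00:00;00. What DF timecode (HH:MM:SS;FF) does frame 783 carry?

00:00:26;03

Each 10-minute DF block holds 10 × 60 × 30 − 9 × 2 = 17982 frames. 783 ÷ 17982 → 0 full blocks, remainder 783.
Within the partial block the first minute is 1800 frames and each further minute 1798, so 0 further minute boundaries passed. Total skipped labels = 18 × 0 + 2 × 0 = 0.
Non-drop label index = 783 + 0 = 783; at 30 labels/s that is 00:00:26:03, i.e. DF 00:00:26;03.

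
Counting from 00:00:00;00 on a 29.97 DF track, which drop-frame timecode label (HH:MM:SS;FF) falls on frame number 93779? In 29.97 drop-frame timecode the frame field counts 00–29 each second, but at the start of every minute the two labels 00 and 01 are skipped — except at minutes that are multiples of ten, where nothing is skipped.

Each 10-minute DF block holds 10 × 60 × 30 − 9 × 2 = 17982 frames. 93779 ÷ 17982 → 5 full blocks, remainder 3869.
Within the partial block the first minute is 1800 frames and each further minute 1798, so 2 further minute boundaries passed. Total skipped labels = 18 × 5 + 2 × 2 = 94.
Non-drop label index = 93779 + 94 = 93873; at 30 labels/s that is 00:52:09:03, i.e. DF 00:52:09;03.

00:52:09;03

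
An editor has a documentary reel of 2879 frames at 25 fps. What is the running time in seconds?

Running time = 2879 / (25) = 115.16 s.

115.16 seconds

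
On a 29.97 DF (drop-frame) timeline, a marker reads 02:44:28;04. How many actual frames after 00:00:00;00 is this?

295748

As if non-drop at 30 labels/s: (2 × 3600 + 44 × 60 + 28) × 30 + 4 = 296044.
Minute boundaries passed: 164; those not divisible by 10: 164 − 16 = 148; dropped labels = 2 × 148 = 296.
Actual frame index = 296044 − 296 = 295748.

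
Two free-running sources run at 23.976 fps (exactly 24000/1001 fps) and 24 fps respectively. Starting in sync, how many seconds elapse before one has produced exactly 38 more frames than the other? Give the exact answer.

19019/12 seconds

The gap grows by |24 − 24000/1001| = 24/1001 frames per second.
Time for a 38-frame gap: 38 ÷ (24/1001) = 19019/12 s.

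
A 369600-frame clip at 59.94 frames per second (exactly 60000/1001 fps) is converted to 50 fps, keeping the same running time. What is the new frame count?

Target frames = source frames × (target rate / source rate) = 369600 × (50)/(60000/1001) = 369600 × 1001/1200 = 308308.

308308 frames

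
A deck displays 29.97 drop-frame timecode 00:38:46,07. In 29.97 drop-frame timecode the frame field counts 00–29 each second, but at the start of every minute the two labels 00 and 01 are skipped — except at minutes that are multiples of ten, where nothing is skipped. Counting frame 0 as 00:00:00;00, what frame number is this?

69717

Complete 10-minute blocks: 3, each 17982 frames → 53946.
Remaining 8 whole minutes in the current block: 1800 + 7 × 1798 = 14386 frames.
Within the current minute: 46 × 30 + 7 − 2 = 1385 (labels ;00/;01 skipped at this minute). Total = 53946 + 14386 + 1385 = 69717.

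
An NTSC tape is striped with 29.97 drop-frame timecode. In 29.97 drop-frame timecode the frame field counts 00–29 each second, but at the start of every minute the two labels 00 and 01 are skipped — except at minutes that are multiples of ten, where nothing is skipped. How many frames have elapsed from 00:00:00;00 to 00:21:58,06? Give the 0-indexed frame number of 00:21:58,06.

Complete 10-minute blocks: 2, each 17982 frames → 35964.
Remaining 1 whole minute in the current block: 1800 + 0 × 1798 = 1800 frames.
Within the current minute: 58 × 30 + 6 − 2 = 1744 (labels ;00/;01 skipped at this minute). Total = 35964 + 1800 + 1744 = 39508.

39508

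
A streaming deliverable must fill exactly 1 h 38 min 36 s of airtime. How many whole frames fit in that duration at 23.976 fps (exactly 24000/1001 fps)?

141842 frames

1 h 38 min 36 s = 5916 s.
Frames = 5916 × 24000/1001 = 141984000/1001 ≈ 141842.1578.
Complete frames: 141842.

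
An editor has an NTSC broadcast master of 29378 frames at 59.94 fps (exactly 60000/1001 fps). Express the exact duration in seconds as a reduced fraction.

14703689/30000 seconds

Running time = 29378 ÷ (60000/1001) = 29378 × 1001/60000 = 14703689/30000 s.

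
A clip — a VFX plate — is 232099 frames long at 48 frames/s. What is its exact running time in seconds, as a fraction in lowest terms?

Running time = 232099 ÷ (48) = 232099 × 1/48 = 232099/48 s.

232099/48 seconds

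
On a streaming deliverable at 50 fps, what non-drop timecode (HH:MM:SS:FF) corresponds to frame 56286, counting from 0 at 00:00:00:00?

00:18:45:36

56286 ÷ 50 = 1125 full seconds, remainder 36 frames.
1125 s = 0 h 18 min 45 s.
Timecode: 00:18:45:36.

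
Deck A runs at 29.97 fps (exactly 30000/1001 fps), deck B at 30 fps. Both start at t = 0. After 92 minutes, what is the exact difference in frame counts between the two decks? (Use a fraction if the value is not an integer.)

165600/1001 frames

92 min = 5520 s.
A emits 30000/1001 × 5520 = 165600000/1001 frames; B emits 30 × 5520 = 165600.
Difference = 165600/1001 frames (≈ 165.4346); B is ahead of A.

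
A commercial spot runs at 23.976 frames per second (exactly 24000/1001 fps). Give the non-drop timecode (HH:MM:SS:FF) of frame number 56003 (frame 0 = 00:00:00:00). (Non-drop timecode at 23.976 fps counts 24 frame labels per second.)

56003 ÷ 24 = 2333 full seconds, remainder 11 frames.
2333 s = 0 h 38 min 53 s.
Timecode: 00:38:53:11.

00:38:53:11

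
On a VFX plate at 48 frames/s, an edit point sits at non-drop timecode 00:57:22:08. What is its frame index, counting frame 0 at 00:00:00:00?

Total seconds to the label: (0 × 3600 + 57 × 60 + 22) = 3442.
Frame index = 3442 × 48 + 8 = 165224.

frame 165224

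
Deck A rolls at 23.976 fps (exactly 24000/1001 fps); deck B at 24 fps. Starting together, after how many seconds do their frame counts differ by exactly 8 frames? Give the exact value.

1001/3 seconds

The gap grows by |24 − 24000/1001| = 24/1001 frames per second.
Time for a 8-frame gap: 8 ÷ (24/1001) = 1001/3 s.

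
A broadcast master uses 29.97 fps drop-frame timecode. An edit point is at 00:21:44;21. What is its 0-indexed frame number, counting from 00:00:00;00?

39103

Complete 10-minute blocks: 2, each 17982 frames → 35964.
Remaining 1 whole minute in the current block: 1800 + 0 × 1798 = 1800 frames.
Within the current minute: 44 × 30 + 21 − 2 = 1339 (labels ;00/;01 skipped at this minute). Total = 35964 + 1800 + 1339 = 39103.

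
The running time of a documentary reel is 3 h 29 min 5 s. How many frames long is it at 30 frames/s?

3 h 29 min 5 s = 12545 s.
Frames = 12545 × 30 = 376350.

376350 frames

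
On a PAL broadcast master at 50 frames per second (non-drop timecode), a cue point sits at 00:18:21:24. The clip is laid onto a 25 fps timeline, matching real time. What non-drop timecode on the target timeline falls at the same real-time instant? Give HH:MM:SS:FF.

00:18:21:12

Source frame index: (0×3600 + 18×60 + 21) × 50 + 24 = 55074.
Real time: 55074 / (50) = 27537/25 s.
Target frame: (27537/25) × (25) = 27537.
At 25 labels/s: frame 27537 → 00:18:21:12.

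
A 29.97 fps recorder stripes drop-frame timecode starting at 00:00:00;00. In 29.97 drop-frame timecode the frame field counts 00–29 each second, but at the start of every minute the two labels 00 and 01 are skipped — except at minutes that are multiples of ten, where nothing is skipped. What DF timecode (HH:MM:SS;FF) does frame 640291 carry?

05:56:04;13

Ten DF minutes hold 17982 frames, so frame 640291 lies in block 35 (frames 629370–647351) with 10921 frames into that block.
The block's first minute is 1800 frames and the rest 1798 each; 10921 frames reaches minute 6, so 35 × 18 + 6 × 2 = 642 labels have been skipped so far.
Adding those back, label number 640291 + 642 = 640933 at 30 labels/s is 21364 s + 13 f = 5 h 56 min 4 s frame 13, i.e. 05:56:04;13.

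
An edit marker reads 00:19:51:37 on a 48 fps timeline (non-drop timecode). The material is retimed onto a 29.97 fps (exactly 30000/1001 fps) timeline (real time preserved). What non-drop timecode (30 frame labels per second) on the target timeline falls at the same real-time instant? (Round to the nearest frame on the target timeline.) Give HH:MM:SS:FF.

Source frame index: (0×3600 + 19×60 + 51) × 48 + 37 = 57205.
Real time: 57205 / (48) = 57205/48 s.
Target frame: (57205/48) × (30000/1001) = 35753125/1001 ≈ 35717.408 → 35717.
At 30 labels/s: frame 35717 → 00:19:50:17.

00:19:50:17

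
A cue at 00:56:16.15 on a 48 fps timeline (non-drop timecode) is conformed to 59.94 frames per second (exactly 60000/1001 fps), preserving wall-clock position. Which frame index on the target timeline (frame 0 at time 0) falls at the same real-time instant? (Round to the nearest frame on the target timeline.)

frame 202376

Source frame index: (0×3600 + 56×60 + 16) × 48 + 15 = 162063.
Real time: 162063 / (48) = 54021/16 s.
Target frame: (54021/16) × (60000/1001) = 18416250/91 ≈ 202376.374 → 202376.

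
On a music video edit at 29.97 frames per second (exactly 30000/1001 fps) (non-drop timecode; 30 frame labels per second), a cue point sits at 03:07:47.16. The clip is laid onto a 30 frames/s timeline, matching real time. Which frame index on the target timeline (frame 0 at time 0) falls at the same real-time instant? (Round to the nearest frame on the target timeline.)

frame 338364

Source frame index: (3×3600 + 7×60 + 47) × 30 + 16 = 338026.
Real time: 338026 / (30000/1001) = 169182013/15000 s.
Target frame: (169182013/15000) × (30) = 169182013/500 ≈ 338364.026 → 338364.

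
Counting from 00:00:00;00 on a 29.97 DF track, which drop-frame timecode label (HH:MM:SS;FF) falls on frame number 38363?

Each 10-minute DF block holds 10 × 60 × 30 − 9 × 2 = 17982 frames. 38363 ÷ 17982 → 2 full blocks, remainder 2399.
Within the partial block the first minute is 1800 frames and each further minute 1798, so 1 further minute boundary passed. Total skipped labels = 18 × 2 + 2 × 1 = 38.
Non-drop label index = 38363 + 38 = 38401; at 30 labels/s that is 00:21:20:01, i.e. DF 00:21:20;01.

00:21:20;01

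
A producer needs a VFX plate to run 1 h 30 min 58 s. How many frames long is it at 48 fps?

1 h 30 min 58 s = 5458 s.
Frames = 5458 × 48 = 261984.

261984 frames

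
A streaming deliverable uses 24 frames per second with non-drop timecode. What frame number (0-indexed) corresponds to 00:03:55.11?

5651

Total seconds to the label: (0 × 3600 + 3 × 60 + 55) = 235.
Frame index = 235 × 24 + 11 = 5651.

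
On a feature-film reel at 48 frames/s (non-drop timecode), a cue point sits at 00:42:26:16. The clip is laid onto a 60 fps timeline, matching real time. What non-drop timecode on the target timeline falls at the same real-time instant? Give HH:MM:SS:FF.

Source frame index: (0×3600 + 42×60 + 26) × 48 + 16 = 122224.
Real time: 122224 / (48) = 7639/3 s.
Target frame: (7639/3) × (60) = 152780.
At 60 labels/s: frame 152780 → 00:42:26:20.

00:42:26:20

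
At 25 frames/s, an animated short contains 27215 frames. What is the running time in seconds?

1088.6 seconds

Running time = 27215 / (25) = 1088.6 s.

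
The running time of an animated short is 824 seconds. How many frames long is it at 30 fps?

Frames = 824 × 30 = 24720.

24720 frames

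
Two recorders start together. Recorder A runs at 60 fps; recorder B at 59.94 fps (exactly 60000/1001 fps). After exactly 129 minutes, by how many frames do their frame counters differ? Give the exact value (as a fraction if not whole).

129 min = 7740 s.
A emits 60 × 7740 = 464400 frames; B emits 60000/1001 × 7740 = 464400000/1001.
Difference = 464400/1001 frames (≈ 463.9361); B is behind A.

464400/1001 frames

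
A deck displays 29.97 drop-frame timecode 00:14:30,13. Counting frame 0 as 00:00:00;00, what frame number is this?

As if non-drop at 30 labels/s: (0 × 3600 + 14 × 60 + 30) × 30 + 13 = 26113.
Minute boundaries passed: 14; those not divisible by 10: 14 − 1 = 13; dropped labels = 2 × 13 = 26.
Actual frame index = 26113 − 26 = 26087.

26087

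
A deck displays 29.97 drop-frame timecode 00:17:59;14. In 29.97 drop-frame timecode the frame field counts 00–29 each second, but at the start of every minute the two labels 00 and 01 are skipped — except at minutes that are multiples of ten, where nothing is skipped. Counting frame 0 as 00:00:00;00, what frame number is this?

Complete 10-minute blocks: 1, each 17982 frames → 17982.
Remaining 7 whole minutes in the current block: 1800 + 6 × 1798 = 12588 frames.
Within the current minute: 59 × 30 + 14 − 2 = 1782 (labels ;00/;01 skipped at this minute). Total = 17982 + 12588 + 1782 = 32352.

32352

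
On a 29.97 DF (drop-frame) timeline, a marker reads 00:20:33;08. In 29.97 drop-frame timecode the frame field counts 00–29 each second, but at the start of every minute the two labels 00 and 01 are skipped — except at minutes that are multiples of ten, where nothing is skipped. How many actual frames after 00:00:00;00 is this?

Complete 10-minute blocks: 2, each 17982 frames → 35964.
Remaining 0 whole minutes in the current block: 0 frames.
Within the current minute: 33 × 30 + 8 = 998. Total = 35964 + 0 + 998 = 36962.

36962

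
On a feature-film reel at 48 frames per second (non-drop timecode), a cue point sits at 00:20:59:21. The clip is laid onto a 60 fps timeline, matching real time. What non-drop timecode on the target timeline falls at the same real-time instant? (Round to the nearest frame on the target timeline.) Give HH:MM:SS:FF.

00:20:59:26

Source frame index: (0×3600 + 20×60 + 59) × 48 + 21 = 60453.
Real time: 60453 / (48) = 20151/16 s.
Target frame: (20151/16) × (60) = 302265/4 ≈ 75566.250 → 75566.
At 60 labels/s: frame 75566 → 00:20:59:26.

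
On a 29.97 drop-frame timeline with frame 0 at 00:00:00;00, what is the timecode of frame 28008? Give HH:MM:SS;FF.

Each 10-minute DF block holds 10 × 60 × 30 − 9 × 2 = 17982 frames. 28008 ÷ 17982 → 1 full block, remainder 10026.
Within the partial block the first minute is 1800 frames and each further minute 1798, so 5 further minute boundaries passed. Total skipped labels = 18 × 1 + 2 × 5 = 28.
Non-drop label index = 28008 + 28 = 28036; at 30 labels/s that is 00:15:34:16, i.e. DF 00:15:34;16.

00:15:34;16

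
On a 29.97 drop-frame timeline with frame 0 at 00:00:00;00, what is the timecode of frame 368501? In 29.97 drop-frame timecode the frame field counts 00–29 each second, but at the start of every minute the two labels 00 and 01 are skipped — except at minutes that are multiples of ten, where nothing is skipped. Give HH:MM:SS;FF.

Ten DF minutes hold 17982 frames, so frame 368501 lies in block 20 (frames 359640–377621) with 8861 frames into that block.
The block's first minute is 1800 frames and the rest 1798 each; 8861 frames reaches minute 4, so 20 × 18 + 4 × 2 = 368 labels have been skipped so far.
Adding those back, label number 368501 + 368 = 368869 at 30 labels/s is 12295 s + 19 f = 3 h 24 min 55 s frame 19, i.e. 03:24:55;19.

03:24:55;19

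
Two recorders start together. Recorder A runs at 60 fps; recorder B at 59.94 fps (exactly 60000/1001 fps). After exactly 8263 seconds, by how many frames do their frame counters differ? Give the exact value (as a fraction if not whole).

495780/1001 frames

A emits 60 × 8263 = 495780 frames; B emits 60000/1001 × 8263 = 495780000/1001.
Difference = 495780/1001 frames (≈ 495.2847); B is behind A.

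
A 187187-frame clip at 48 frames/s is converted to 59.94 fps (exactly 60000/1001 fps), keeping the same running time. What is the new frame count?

233750 frames

Target frames = source frames × (target rate / source rate) = 187187 × (60000/1001)/(48) = 187187 × 1250/1001 = 233750.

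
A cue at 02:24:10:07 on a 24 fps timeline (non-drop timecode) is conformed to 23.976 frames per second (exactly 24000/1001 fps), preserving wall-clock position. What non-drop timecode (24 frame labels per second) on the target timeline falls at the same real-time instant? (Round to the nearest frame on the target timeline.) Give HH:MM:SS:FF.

Source frame index: (2×3600 + 24×60 + 10) × 24 + 7 = 207607.
Real time: 207607 / (24) = 207607/24 s.
Target frame: (207607/24) × (24000/1001) = 207607000/1001 ≈ 207399.600 → 207400.
At 24 labels/s: frame 207400 → 02:24:01:16.

02:24:01:16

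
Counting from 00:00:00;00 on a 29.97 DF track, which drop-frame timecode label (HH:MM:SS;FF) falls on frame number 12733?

Ten DF minutes hold 17982 frames, so frame 12733 lies in block 0 (frames 0–17981) with 12733 frames into that block.
The block's first minute is 1800 frames and the rest 1798 each; 12733 frames reaches minute 7, so 0 × 18 + 7 × 2 = 14 labels have been skipped so far.
Adding those back, label number 12733 + 14 = 12747 at 30 labels/s is 424 s + 27 f = 0 h 7 min 4 s frame 27, i.e. 00:07:04;27.

00:07:04;27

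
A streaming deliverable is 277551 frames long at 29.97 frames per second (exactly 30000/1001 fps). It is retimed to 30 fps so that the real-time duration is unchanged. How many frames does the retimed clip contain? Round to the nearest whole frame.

Frames at target rate = 277551 × (30) / (30000/1001) = 277828551/1000 ≈ 277828.551.
Nearest whole frame: 277829.

277829 frames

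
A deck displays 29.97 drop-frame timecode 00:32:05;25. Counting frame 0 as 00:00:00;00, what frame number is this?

As if non-drop at 30 labels/s: (0 × 3600 + 32 × 60 + 5) × 30 + 25 = 57775.
Minute boundaries passed: 32; those not divisible by 10: 32 − 3 = 29; dropped labels = 2 × 29 = 58.
Actual frame index = 57775 − 58 = 57717.

57717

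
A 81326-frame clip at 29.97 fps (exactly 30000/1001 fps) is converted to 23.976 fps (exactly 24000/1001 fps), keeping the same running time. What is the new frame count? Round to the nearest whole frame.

65061 frames

Frames at target rate = 81326 × (24000/1001) / (30000/1001) = 325304/5 ≈ 65060.800.
Nearest whole frame: 65061.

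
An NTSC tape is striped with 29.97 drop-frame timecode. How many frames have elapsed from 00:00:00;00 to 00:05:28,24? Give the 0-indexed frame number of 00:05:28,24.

Complete 10-minute blocks: 0, each 17982 frames → 0.
Remaining 5 whole minutes in the current block: 1800 + 4 × 1798 = 8992 frames.
Within the current minute: 28 × 30 + 24 − 2 = 862 (labels ;00/;01 skipped at this minute). Total = 0 + 8992 + 862 = 9854.

9854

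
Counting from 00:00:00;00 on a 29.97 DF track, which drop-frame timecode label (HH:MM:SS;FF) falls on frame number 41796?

Ten DF minutes hold 17982 frames, so frame 41796 lies in block 2 (frames 35964–53945) with 5832 frames into that block.
The block's first minute is 1800 frames and the rest 1798 each; 5832 frames reaches minute 3, so 2 × 18 + 3 × 2 = 42 labels have been skipped so far.
Adding those back, label number 41796 + 42 = 41838 at 30 labels/s is 1394 s + 18 f = 0 h 23 min 14 s frame 18, i.e. 00:23:14;18.

00:23:14;18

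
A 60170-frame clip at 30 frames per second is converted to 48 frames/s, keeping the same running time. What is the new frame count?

Target frames = source frames × (target rate / source rate) = 60170 × (48)/(30) = 60170 × 8/5 = 96272.

96272 frames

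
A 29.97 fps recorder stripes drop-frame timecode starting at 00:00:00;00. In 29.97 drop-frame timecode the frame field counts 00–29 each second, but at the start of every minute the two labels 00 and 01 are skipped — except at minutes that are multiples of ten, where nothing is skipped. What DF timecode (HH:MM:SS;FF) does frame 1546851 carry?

14:20:13;09

Ten DF minutes hold 17982 frames, so frame 1546851 lies in block 86 (frames 1546452–1564433) with 399 frames into that block.
The block's first minute is 1800 frames and the rest 1798 each; 399 frames reaches minute 0, so 86 × 18 + 0 × 2 = 1548 labels have been skipped so far.
Adding those back, label number 1546851 + 1548 = 1548399 at 30 labels/s is 51613 s + 9 f = 14 h 20 min 13 s frame 9, i.e. 14:20:13;09.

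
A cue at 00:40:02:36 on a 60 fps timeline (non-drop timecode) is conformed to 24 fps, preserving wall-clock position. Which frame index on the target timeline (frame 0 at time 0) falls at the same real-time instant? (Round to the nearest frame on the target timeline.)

Source frame index: (0×3600 + 40×60 + 2) × 60 + 36 = 144156.
Real time: 144156 / (60) = 12013/5 s.
Target frame: (12013/5) × (24) = 288312/5 ≈ 57662.400 → 57662.

frame 57662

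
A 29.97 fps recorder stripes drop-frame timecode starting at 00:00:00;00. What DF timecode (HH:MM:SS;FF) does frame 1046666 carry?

Each 10-minute DF block holds 10 × 60 × 30 − 9 × 2 = 17982 frames. 1046666 ÷ 17982 → 58 full blocks, remainder 3710.
Within the partial block the first minute is 1800 frames and each further minute 1798, so 2 further minute boundaries passed. Total skipped labels = 18 × 58 + 2 × 2 = 1048.
Non-drop label index = 1046666 + 1048 = 1047714; at 30 labels/s that is 09:42:03:24, i.e. DF 09:42:03;24.

09:42:03;24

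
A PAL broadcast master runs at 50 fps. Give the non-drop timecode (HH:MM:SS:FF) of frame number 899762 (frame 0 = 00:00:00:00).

899762 ÷ 50 = 17995 full seconds, remainder 12 frames.
17995 s = 4 h 59 min 55 s.
Timecode: 04:59:55:12.

04:59:55:12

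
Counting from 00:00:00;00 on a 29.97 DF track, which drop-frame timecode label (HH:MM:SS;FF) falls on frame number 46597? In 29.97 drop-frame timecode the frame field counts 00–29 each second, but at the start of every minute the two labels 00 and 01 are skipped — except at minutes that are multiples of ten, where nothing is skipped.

00:25:54;23

Each 10-minute DF block holds 10 × 60 × 30 − 9 × 2 = 17982 frames. 46597 ÷ 17982 → 2 full blocks, remainder 10633.
Within the partial block the first minute is 1800 frames and each further minute 1798, so 5 further minute boundaries passed. Total skipped labels = 18 × 2 + 2 × 5 = 46.
Non-drop label index = 46597 + 46 = 46643; at 30 labels/s that is 00:25:54:23, i.e. DF 00:25:54;23.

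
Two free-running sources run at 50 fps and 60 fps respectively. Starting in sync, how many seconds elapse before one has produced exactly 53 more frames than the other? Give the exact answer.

5.3 seconds

The gap grows by |60 − 50| = 10 frames per second.
Time for a 53-frame gap: 53 ÷ (10) = 5.3 s.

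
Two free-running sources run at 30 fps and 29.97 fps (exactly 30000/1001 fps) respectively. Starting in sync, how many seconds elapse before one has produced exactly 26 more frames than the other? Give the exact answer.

The gap grows by |30000/1001 − 30| = 30/1001 frames per second.
Time for a 26-frame gap: 26 ÷ (30/1001) = 13013/15 s.

13013/15 seconds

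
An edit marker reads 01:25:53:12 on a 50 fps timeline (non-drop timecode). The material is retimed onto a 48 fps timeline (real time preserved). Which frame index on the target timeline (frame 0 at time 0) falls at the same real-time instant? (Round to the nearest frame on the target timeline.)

Source frame index: (1×3600 + 25×60 + 53) × 50 + 12 = 257662.
Real time: 257662 / (50) = 128831/25 s.
Target frame: (128831/25) × (48) = 6183888/25 ≈ 247355.520 → 247356.

frame 247356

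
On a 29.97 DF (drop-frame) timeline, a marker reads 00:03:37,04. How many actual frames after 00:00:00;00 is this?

6508

Complete 10-minute blocks: 0, each 17982 frames → 0.
Remaining 3 whole minutes in the current block: 1800 + 2 × 1798 = 5396 frames.
Within the current minute: 37 × 30 + 4 − 2 = 1112 (labels ;00/;01 skipped at this minute). Total = 0 + 5396 + 1112 = 6508.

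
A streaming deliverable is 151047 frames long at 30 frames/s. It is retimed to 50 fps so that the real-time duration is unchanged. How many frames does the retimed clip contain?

251745 frames

Target frames = source frames × (target rate / source rate) = 151047 × (50)/(30) = 151047 × 5/3 = 251745.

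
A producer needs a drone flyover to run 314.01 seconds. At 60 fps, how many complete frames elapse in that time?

Frames = 314.01 × 60 = 94203/5 ≈ 18840.6000.
Complete frames: 18840.

18840 frames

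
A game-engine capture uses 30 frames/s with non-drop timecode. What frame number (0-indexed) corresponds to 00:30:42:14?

55274

Total seconds to the label: (0 × 3600 + 30 × 60 + 42) = 1842.
Frame index = 1842 × 30 + 14 = 55274.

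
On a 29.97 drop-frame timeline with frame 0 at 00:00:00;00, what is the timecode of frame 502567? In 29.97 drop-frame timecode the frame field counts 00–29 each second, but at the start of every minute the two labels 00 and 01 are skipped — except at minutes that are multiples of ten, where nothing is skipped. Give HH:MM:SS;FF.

04:39:29;01

Ten DF minutes hold 17982 frames, so frame 502567 lies in block 27 (frames 485514–503495) with 17053 frames into that block.
The block's first minute is 1800 frames and the rest 1798 each; 17053 frames reaches minute 9, so 27 × 18 + 9 × 2 = 504 labels have been skipped so far.
Adding those back, label number 502567 + 504 = 503071 at 30 labels/s is 16769 s + 1 f = 4 h 39 min 29 s frame 1, i.e. 04:39:29;01.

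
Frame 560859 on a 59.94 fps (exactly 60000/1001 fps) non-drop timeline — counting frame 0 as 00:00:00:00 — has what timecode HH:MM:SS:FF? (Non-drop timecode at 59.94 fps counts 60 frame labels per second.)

02:35:47:39

560859 ÷ 60 = 9347 full seconds, remainder 39 frames.
9347 s = 2 h 35 min 47 s.
Timecode: 02:35:47:39.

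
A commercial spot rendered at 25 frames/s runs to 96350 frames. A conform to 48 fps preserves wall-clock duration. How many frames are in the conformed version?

184992 frames

Target frames = source frames × (target rate / source rate) = 96350 × (48)/(25) = 96350 × 48/25 = 184992.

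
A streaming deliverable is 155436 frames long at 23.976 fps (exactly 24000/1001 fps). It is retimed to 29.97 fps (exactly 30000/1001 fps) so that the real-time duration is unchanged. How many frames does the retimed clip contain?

194295 frames

Target frames = source frames × (target rate / source rate) = 155436 × (30000/1001)/(24000/1001) = 155436 × 5/4 = 194295.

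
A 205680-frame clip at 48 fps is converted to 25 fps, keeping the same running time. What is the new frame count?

Target frames = source frames × (target rate / source rate) = 205680 × (25)/(48) = 205680 × 25/48 = 107125.

107125 frames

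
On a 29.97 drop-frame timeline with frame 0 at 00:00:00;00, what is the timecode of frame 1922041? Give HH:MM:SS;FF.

17:48:52;05

Ten DF minutes hold 17982 frames, so frame 1922041 lies in block 106 (frames 1906092–1924073) with 15949 frames into that block.
The block's first minute is 1800 frames and the rest 1798 each; 15949 frames reaches minute 8, so 106 × 18 + 8 × 2 = 1924 labels have been skipped so far.
Adding those back, label number 1922041 + 1924 = 1923965 at 30 labels/s is 64132 s + 5 f = 17 h 48 min 52 s frame 5, i.e. 17:48:52;05.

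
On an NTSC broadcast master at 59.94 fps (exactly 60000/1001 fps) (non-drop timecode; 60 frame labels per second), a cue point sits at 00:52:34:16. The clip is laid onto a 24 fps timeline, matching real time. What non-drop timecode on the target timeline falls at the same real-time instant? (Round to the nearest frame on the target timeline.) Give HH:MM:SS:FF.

Source frame index: (0×3600 + 52×60 + 34) × 60 + 16 = 189256.
Real time: 189256 / (60000/1001) = 23680657/7500 s.
Target frame: (23680657/7500) × (24) = 47361314/625 ≈ 75778.102 → 75778.
At 24 labels/s: frame 75778 → 00:52:37:10.

00:52:37:10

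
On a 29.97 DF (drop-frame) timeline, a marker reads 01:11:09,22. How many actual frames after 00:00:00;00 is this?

Complete 10-minute blocks: 7, each 17982 frames → 125874.
Remaining 1 whole minute in the current block: 1800 + 0 × 1798 = 1800 frames.
Within the current minute: 9 × 30 + 22 − 2 = 290 (labels ;00/;01 skipped at this minute). Total = 125874 + 1800 + 290 = 127964.

127964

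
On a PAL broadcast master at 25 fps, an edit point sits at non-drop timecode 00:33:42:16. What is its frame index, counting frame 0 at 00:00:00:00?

frame 50566

Total seconds to the label: (0 × 3600 + 33 × 60 + 42) = 2022.
Frame index = 2022 × 25 + 16 = 50566.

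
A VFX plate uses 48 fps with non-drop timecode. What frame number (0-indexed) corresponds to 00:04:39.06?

Total seconds to the label: (0 × 3600 + 4 × 60 + 39) = 279.
Frame index = 279 × 48 + 6 = 13398.

13398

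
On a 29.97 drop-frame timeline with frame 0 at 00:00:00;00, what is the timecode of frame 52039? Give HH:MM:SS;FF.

Ten DF minutes hold 17982 frames, so frame 52039 lies in block 2 (frames 35964–53945) with 16075 frames into that block.
The block's first minute is 1800 frames and the rest 1798 each; 16075 frames reaches minute 8, so 2 × 18 + 8 × 2 = 52 labels have been skipped so far.
Adding those back, label number 52039 + 52 = 52091 at 30 labels/s is 1736 s + 11 f = 0 h 28 min 56 s frame 11, i.e. 00:28:56;11.

00:28:56;11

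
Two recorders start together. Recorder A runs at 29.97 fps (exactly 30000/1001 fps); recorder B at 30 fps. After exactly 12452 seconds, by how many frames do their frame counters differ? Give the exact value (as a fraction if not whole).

33960/91 frames

A emits 30000/1001 × 12452 = 33960000/91 frames; B emits 30 × 12452 = 373560.
Difference = 33960/91 frames (≈ 373.1868); B is ahead of A.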